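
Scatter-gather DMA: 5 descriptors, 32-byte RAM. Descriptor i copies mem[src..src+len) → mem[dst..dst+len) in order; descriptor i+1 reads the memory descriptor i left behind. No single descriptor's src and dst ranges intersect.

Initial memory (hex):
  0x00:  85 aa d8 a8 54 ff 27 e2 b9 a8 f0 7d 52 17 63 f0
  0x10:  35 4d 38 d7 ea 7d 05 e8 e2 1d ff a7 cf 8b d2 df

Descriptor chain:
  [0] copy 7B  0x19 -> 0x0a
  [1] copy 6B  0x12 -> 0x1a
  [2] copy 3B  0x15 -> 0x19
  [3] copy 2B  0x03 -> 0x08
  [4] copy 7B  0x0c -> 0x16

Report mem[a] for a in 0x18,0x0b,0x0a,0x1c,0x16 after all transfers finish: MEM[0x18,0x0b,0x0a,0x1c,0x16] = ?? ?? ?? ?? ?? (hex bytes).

MEM[0x18,0x0b,0x0a,0x1c,0x16] = 8b ff 1d 38 a7

D0: mem[0x0a..0x10] <- [1d ff a7 cf 8b d2 df]
D1: mem[0x1a..0x1f] <- [38 d7 ea 7d 05 e8]
D2: mem[0x19..0x1b] <- [7d 05 e8]
D3: mem[0x08..0x09] <- [a8 54]
D4: mem[0x16..0x1c] <- [a7 cf 8b d2 df 4d 38]
query mem[0x18]=0x8b, mem[0x0b]=0xff, mem[0x0a]=0x1d, mem[0x1c]=0x38, mem[0x16]=0xa7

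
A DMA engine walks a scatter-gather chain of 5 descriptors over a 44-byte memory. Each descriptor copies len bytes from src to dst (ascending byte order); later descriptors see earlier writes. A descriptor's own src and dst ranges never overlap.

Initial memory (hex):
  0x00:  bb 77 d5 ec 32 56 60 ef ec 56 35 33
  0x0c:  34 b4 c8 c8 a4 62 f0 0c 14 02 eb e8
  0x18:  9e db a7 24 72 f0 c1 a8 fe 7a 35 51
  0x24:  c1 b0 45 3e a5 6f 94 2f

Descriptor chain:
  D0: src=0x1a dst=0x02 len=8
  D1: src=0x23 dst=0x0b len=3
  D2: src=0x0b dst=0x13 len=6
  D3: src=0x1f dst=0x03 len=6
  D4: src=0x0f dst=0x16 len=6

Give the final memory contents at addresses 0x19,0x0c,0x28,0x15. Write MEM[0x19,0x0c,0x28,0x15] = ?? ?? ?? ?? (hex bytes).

MEM[0x19,0x0c,0x28,0x15] = f0 c1 a5 b0

[0] 0x1a->0x02 len=8 : a7 24 72 f0 c1 a8 fe 7a
[1] 0x23->0x0b len=3 : 51 c1 b0
[2] 0x0b->0x13 len=6 : 51 c1 b0 c8 c8 a4
[3] 0x1f->0x03 len=6 : a8 fe 7a 35 51 c1
[4] 0x0f->0x16 len=6 : c8 a4 62 f0 51 c1
query mem[0x19]=0xf0, mem[0x0c]=0xc1, mem[0x28]=0xa5, mem[0x15]=0xb0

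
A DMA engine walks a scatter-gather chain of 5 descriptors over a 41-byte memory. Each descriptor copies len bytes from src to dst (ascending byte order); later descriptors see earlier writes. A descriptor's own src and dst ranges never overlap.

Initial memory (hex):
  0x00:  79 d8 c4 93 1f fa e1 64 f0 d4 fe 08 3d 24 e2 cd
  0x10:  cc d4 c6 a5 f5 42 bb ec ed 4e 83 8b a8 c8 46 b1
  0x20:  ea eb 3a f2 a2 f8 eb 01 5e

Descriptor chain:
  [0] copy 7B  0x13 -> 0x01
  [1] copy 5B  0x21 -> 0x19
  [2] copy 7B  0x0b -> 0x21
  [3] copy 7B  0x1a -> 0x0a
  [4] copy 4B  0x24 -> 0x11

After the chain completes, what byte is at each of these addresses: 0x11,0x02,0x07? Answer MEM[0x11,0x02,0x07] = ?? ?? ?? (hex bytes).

MEM[0x11,0x02,0x07] = e2 f5 4e

  after D0: wrote 7B at 0x01 = a5f542bbeced4e
  after D1: wrote 5B at 0x19 = eb3af2a2f8
  after D2: wrote 7B at 0x21 = 083d24e2cdccd4
  after D3: wrote 7B at 0x0a = 3af2a2f846b1ea
  after D4: wrote 4B at 0x11 = e2cdccd4
query mem[0x11]=0xe2, mem[0x02]=0xf5, mem[0x07]=0x4e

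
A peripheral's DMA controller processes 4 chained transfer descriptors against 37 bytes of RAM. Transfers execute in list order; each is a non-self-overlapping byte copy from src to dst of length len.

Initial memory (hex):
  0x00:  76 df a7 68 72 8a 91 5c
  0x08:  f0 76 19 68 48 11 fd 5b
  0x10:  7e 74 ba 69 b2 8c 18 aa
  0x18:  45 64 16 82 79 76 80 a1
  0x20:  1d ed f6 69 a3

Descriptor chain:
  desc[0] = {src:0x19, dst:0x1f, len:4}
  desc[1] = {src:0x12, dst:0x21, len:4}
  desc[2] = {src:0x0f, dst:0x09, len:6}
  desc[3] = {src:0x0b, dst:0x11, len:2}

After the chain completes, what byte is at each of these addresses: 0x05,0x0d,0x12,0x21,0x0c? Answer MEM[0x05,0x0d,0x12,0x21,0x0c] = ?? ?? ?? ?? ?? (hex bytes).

#0 dst[0x1f+4] := {0x64,0x16,0x82,0x79}
#1 dst[0x21+4] := {0xba,0x69,0xb2,0x8c}
#2 dst[0x09+6] := {0x5b,0x7e,0x74,0xba,0x69,0xb2}
#3 dst[0x11+2] := {0x74,0xba}
query mem[0x05]=0x8a, mem[0x0d]=0x69, mem[0x12]=0xba, mem[0x21]=0xba, mem[0x0c]=0xba

MEM[0x05,0x0d,0x12,0x21,0x0c] = 8a 69 ba ba ba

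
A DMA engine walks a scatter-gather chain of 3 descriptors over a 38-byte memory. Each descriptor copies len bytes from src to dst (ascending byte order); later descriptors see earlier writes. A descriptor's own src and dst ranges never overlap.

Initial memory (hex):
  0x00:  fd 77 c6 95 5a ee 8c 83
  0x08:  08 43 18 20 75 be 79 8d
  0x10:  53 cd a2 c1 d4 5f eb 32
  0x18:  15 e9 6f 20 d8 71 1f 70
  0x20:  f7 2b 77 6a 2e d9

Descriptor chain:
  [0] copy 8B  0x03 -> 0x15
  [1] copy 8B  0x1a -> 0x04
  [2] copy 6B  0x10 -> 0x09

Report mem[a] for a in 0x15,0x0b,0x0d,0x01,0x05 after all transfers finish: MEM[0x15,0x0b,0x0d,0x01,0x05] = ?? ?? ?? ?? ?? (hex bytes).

MEM[0x15,0x0b,0x0d,0x01,0x05] = 95 a2 d4 77 43

[0] 0x03->0x15 len=8 : 95 5a ee 8c 83 08 43 18
[1] 0x1a->0x04 len=8 : 08 43 18 71 1f 70 f7 2b
[2] 0x10->0x09 len=6 : 53 cd a2 c1 d4 95
query mem[0x15]=0x95, mem[0x0b]=0xa2, mem[0x0d]=0xd4, mem[0x01]=0x77, mem[0x05]=0x43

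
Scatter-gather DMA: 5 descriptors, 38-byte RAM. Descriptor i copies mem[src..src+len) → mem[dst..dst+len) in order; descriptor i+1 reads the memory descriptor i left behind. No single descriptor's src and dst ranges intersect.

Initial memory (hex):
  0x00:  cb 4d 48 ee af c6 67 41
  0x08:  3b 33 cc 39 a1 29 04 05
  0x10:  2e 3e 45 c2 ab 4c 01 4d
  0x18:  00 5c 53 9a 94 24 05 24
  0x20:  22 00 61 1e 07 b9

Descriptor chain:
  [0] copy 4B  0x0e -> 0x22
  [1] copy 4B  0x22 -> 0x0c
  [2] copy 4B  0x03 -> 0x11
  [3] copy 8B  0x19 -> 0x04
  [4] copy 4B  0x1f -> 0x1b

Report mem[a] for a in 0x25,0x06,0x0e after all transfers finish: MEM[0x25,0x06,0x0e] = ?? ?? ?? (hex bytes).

MEM[0x25,0x06,0x0e] = 3e 9a 2e

D0: mem[0x22..0x25] <- [04 05 2e 3e]
D1: mem[0x0c..0x0f] <- [04 05 2e 3e]
D2: mem[0x11..0x14] <- [ee af c6 67]
D3: mem[0x04..0x0b] <- [5c 53 9a 94 24 05 24 22]
D4: mem[0x1b..0x1e] <- [24 22 00 04]
query mem[0x25]=0x3e, mem[0x06]=0x9a, mem[0x0e]=0x2e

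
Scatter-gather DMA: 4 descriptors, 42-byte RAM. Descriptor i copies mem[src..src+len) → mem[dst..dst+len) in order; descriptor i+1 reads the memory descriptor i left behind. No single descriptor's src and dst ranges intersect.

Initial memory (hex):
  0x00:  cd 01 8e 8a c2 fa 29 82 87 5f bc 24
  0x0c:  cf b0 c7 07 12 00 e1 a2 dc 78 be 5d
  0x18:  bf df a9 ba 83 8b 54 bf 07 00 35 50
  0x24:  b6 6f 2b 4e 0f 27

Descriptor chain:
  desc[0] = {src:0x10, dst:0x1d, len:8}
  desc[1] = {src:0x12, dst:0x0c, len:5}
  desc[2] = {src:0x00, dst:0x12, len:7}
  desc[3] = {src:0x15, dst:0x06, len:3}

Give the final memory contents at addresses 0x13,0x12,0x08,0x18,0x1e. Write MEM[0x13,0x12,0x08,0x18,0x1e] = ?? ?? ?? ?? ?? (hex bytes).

  after D0: wrote 8B at 0x1d = 1200e1a2dc78be5d
  after D1: wrote 5B at 0x0c = e1a2dc78be
  after D2: wrote 7B at 0x12 = cd018e8ac2fa29
  after D3: wrote 3B at 0x06 = 8ac2fa
query mem[0x13]=0x01, mem[0x12]=0xcd, mem[0x08]=0xfa, mem[0x18]=0x29, mem[0x1e]=0x00

MEM[0x13,0x12,0x08,0x18,0x1e] = 01 cd fa 29 00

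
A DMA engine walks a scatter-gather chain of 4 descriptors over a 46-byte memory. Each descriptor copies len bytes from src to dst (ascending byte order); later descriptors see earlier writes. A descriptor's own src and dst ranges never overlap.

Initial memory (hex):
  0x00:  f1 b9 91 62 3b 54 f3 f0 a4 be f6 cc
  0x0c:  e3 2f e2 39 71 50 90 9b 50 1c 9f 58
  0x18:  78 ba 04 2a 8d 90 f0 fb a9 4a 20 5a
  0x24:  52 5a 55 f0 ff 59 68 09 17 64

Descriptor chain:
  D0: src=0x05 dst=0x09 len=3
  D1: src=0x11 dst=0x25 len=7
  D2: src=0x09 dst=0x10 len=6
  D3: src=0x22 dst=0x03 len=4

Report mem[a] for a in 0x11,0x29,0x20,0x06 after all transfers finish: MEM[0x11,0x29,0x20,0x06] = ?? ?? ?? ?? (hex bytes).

[0] 0x05->0x09 len=3 : 54 f3 f0
[1] 0x11->0x25 len=7 : 50 90 9b 50 1c 9f 58
[2] 0x09->0x10 len=6 : 54 f3 f0 e3 2f e2
[3] 0x22->0x03 len=4 : 20 5a 52 50
query mem[0x11]=0xf3, mem[0x29]=0x1c, mem[0x20]=0xa9, mem[0x06]=0x50

MEM[0x11,0x29,0x20,0x06] = f3 1c a9 50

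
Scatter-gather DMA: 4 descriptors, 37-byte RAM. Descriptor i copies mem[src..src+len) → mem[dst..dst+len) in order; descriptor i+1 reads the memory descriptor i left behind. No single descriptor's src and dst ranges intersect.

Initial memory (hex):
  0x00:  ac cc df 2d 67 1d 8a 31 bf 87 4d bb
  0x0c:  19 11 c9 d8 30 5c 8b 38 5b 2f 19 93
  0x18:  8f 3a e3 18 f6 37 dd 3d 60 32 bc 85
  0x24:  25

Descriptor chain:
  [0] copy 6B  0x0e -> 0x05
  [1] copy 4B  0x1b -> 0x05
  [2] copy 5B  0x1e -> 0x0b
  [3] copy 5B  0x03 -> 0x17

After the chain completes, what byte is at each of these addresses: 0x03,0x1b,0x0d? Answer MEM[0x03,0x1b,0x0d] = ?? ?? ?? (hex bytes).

MEM[0x03,0x1b,0x0d] = 2d 37 60

[0] 0x0e->0x05 len=6 : c9 d8 30 5c 8b 38
[1] 0x1b->0x05 len=4 : 18 f6 37 dd
[2] 0x1e->0x0b len=5 : dd 3d 60 32 bc
[3] 0x03->0x17 len=5 : 2d 67 18 f6 37
query mem[0x03]=0x2d, mem[0x1b]=0x37, mem[0x0d]=0x60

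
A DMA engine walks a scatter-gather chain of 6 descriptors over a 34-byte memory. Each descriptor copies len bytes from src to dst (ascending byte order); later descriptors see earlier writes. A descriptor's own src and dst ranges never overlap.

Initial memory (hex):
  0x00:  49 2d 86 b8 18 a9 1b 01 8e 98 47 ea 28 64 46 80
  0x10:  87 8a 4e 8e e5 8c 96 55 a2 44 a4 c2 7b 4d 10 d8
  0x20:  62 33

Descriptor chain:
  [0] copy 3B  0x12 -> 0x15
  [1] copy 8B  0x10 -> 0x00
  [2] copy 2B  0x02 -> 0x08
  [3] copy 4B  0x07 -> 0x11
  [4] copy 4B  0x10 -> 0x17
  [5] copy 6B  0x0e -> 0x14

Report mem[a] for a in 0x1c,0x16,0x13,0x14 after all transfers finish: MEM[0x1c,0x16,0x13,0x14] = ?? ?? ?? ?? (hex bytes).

D0: mem[0x15..0x17] <- [4e 8e e5]
D1: mem[0x00..0x07] <- [87 8a 4e 8e e5 4e 8e e5]
D2: mem[0x08..0x09] <- [4e 8e]
D3: mem[0x11..0x14] <- [e5 4e 8e 47]
D4: mem[0x17..0x1a] <- [87 e5 4e 8e]
D5: mem[0x14..0x19] <- [46 80 87 e5 4e 8e]
query mem[0x1c]=0x7b, mem[0x16]=0x87, mem[0x13]=0x8e, mem[0x14]=0x46

MEM[0x1c,0x16,0x13,0x14] = 7b 87 8e 46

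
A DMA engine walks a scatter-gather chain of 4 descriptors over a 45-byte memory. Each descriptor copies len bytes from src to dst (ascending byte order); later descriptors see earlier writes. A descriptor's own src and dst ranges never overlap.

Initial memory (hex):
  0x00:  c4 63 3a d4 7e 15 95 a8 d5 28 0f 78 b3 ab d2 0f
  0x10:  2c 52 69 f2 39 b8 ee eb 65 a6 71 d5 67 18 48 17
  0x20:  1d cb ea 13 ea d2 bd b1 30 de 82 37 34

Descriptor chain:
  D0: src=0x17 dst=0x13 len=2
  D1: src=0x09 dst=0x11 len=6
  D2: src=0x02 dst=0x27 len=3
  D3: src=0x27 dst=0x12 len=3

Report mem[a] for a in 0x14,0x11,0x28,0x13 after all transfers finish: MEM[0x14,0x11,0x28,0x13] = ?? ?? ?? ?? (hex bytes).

MEM[0x14,0x11,0x28,0x13] = 7e 28 d4 d4

[0] 0x17->0x13 len=2 : eb 65
[1] 0x09->0x11 len=6 : 28 0f 78 b3 ab d2
[2] 0x02->0x27 len=3 : 3a d4 7e
[3] 0x27->0x12 len=3 : 3a d4 7e
query mem[0x14]=0x7e, mem[0x11]=0x28, mem[0x28]=0xd4, mem[0x13]=0xd4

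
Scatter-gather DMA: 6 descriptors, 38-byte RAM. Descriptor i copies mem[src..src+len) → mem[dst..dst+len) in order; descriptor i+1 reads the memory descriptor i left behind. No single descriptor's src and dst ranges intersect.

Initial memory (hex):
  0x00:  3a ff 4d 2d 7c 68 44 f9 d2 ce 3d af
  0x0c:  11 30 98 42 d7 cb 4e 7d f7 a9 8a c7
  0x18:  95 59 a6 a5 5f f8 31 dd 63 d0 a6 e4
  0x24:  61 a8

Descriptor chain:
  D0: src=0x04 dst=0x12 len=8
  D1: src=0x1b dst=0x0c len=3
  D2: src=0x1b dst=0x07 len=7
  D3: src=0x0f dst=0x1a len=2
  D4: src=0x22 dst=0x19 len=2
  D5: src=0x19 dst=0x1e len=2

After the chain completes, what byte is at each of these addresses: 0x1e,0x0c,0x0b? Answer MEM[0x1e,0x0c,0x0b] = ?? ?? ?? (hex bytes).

MEM[0x1e,0x0c,0x0b] = a6 63 dd

D0: mem[0x12..0x19] <- [7c 68 44 f9 d2 ce 3d af]
D1: mem[0x0c..0x0e] <- [a5 5f f8]
D2: mem[0x07..0x0d] <- [a5 5f f8 31 dd 63 d0]
D3: mem[0x1a..0x1b] <- [42 d7]
D4: mem[0x19..0x1a] <- [a6 e4]
D5: mem[0x1e..0x1f] <- [a6 e4]
query mem[0x1e]=0xa6, mem[0x0c]=0x63, mem[0x0b]=0xdd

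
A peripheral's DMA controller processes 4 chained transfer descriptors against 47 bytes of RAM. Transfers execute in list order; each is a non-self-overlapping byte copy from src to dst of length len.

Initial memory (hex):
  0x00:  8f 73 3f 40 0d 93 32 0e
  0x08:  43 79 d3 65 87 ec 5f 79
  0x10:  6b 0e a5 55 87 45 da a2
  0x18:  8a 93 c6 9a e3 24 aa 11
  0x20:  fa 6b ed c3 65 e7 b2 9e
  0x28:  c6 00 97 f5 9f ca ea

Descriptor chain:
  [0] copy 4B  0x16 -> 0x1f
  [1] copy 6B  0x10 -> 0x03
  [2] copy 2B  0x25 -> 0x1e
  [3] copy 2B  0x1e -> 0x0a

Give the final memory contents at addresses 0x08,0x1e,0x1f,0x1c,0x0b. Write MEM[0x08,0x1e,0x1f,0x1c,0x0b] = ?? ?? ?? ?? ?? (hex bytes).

MEM[0x08,0x1e,0x1f,0x1c,0x0b] = 45 e7 b2 e3 b2

[0] 0x16->0x1f len=4 : da a2 8a 93
[1] 0x10->0x03 len=6 : 6b 0e a5 55 87 45
[2] 0x25->0x1e len=2 : e7 b2
[3] 0x1e->0x0a len=2 : e7 b2
query mem[0x08]=0x45, mem[0x1e]=0xe7, mem[0x1f]=0xb2, mem[0x1c]=0xe3, mem[0x0b]=0xb2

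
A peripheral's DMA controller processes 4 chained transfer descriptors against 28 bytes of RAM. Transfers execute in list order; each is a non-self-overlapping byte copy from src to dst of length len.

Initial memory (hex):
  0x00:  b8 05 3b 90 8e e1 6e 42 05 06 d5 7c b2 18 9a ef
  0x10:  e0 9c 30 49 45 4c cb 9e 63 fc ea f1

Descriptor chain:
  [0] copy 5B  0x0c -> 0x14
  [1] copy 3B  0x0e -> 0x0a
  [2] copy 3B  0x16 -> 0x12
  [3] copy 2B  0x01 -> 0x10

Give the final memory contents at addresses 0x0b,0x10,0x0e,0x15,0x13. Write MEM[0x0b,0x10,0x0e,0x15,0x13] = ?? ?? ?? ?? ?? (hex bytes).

MEM[0x0b,0x10,0x0e,0x15,0x13] = ef 05 9a 18 ef

  after D0: wrote 5B at 0x14 = b2189aefe0
  after D1: wrote 3B at 0x0a = 9aefe0
  after D2: wrote 3B at 0x12 = 9aefe0
  after D3: wrote 2B at 0x10 = 053b
query mem[0x0b]=0xef, mem[0x10]=0x05, mem[0x0e]=0x9a, mem[0x15]=0x18, mem[0x13]=0xef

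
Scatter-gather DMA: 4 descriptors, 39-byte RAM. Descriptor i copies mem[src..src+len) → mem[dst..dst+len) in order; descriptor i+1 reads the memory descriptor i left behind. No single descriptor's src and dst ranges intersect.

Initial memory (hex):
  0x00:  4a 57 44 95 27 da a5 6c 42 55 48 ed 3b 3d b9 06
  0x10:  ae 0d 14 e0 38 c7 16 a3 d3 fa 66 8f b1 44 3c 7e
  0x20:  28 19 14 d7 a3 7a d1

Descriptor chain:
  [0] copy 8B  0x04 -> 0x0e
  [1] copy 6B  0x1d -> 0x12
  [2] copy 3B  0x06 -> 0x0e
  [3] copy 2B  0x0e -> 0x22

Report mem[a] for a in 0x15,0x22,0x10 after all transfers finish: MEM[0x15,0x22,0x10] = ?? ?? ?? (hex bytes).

MEM[0x15,0x22,0x10] = 28 a5 42

D0: mem[0x0e..0x15] <- [27 da a5 6c 42 55 48 ed]
D1: mem[0x12..0x17] <- [44 3c 7e 28 19 14]
D2: mem[0x0e..0x10] <- [a5 6c 42]
D3: mem[0x22..0x23] <- [a5 6c]
query mem[0x15]=0x28, mem[0x22]=0xa5, mem[0x10]=0x42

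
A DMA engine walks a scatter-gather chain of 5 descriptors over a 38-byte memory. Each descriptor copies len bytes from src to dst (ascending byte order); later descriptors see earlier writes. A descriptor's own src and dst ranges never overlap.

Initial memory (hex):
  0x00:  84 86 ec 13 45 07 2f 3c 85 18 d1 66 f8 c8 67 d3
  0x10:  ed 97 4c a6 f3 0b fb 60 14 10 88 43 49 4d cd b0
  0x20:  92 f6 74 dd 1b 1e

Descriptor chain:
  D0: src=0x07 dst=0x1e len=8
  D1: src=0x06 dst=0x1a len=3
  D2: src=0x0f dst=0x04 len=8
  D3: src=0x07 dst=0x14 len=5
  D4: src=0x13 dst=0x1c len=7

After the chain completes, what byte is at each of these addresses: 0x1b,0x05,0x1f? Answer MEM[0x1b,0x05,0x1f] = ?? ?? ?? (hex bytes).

MEM[0x1b,0x05,0x1f] = 3c ed f3

D0: mem[0x1e..0x25] <- [3c 85 18 d1 66 f8 c8 67]
D1: mem[0x1a..0x1c] <- [2f 3c 85]
D2: mem[0x04..0x0b] <- [d3 ed 97 4c a6 f3 0b fb]
D3: mem[0x14..0x18] <- [4c a6 f3 0b fb]
D4: mem[0x1c..0x22] <- [a6 4c a6 f3 0b fb 10]
query mem[0x1b]=0x3c, mem[0x05]=0xed, mem[0x1f]=0xf3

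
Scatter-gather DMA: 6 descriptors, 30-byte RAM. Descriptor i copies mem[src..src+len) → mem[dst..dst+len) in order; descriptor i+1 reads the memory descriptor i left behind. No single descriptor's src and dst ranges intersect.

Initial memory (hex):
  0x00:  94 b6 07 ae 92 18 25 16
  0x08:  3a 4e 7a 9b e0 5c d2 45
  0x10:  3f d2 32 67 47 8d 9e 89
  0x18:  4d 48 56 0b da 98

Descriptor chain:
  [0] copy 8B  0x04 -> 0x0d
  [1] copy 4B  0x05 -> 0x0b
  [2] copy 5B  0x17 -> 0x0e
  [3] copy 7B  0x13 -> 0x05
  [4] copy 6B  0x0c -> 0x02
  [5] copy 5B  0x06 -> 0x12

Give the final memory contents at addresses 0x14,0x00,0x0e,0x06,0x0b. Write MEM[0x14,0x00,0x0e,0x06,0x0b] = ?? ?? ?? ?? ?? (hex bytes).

[0] 0x04->0x0d len=8 : 92 18 25 16 3a 4e 7a 9b
[1] 0x05->0x0b len=4 : 18 25 16 3a
[2] 0x17->0x0e len=5 : 89 4d 48 56 0b
[3] 0x13->0x05 len=7 : 7a 9b 8d 9e 89 4d 48
[4] 0x0c->0x02 len=6 : 25 16 89 4d 48 56
[5] 0x06->0x12 len=5 : 48 56 9e 89 4d
query mem[0x14]=0x9e, mem[0x00]=0x94, mem[0x0e]=0x89, mem[0x06]=0x48, mem[0x0b]=0x48

MEM[0x14,0x00,0x0e,0x06,0x0b] = 9e 94 89 48 48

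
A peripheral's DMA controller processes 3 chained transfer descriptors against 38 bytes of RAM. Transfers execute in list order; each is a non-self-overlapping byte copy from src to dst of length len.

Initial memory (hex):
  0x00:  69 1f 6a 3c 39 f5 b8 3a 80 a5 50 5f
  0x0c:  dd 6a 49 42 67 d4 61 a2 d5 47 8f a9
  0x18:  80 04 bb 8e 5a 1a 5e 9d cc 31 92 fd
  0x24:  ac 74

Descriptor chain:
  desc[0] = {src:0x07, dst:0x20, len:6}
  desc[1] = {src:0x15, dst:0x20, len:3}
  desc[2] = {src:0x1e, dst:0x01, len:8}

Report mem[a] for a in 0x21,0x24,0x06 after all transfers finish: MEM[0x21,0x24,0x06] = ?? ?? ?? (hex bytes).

[0] 0x07->0x20 len=6 : 3a 80 a5 50 5f dd
[1] 0x15->0x20 len=3 : 47 8f a9
[2] 0x1e->0x01 len=8 : 5e 9d 47 8f a9 50 5f dd
query mem[0x21]=0x8f, mem[0x24]=0x5f, mem[0x06]=0x50

MEM[0x21,0x24,0x06] = 8f 5f 50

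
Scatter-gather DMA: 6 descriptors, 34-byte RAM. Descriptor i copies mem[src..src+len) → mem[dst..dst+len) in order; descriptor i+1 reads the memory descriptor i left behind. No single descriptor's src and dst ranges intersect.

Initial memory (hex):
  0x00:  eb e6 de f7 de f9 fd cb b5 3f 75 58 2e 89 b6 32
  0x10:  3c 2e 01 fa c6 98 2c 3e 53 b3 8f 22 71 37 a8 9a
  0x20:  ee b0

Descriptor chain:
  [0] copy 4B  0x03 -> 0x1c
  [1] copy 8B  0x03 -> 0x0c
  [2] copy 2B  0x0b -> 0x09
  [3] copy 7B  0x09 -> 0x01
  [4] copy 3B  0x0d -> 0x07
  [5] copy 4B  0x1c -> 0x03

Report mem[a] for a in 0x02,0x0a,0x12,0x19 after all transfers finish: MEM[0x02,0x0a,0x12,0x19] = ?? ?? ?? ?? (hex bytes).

MEM[0x02,0x0a,0x12,0x19] = f7 f7 3f b3

D0: mem[0x1c..0x1f] <- [f7 de f9 fd]
D1: mem[0x0c..0x13] <- [f7 de f9 fd cb b5 3f 75]
D2: mem[0x09..0x0a] <- [58 f7]
D3: mem[0x01..0x07] <- [58 f7 58 f7 de f9 fd]
D4: mem[0x07..0x09] <- [de f9 fd]
D5: mem[0x03..0x06] <- [f7 de f9 fd]
query mem[0x02]=0xf7, mem[0x0a]=0xf7, mem[0x12]=0x3f, mem[0x19]=0xb3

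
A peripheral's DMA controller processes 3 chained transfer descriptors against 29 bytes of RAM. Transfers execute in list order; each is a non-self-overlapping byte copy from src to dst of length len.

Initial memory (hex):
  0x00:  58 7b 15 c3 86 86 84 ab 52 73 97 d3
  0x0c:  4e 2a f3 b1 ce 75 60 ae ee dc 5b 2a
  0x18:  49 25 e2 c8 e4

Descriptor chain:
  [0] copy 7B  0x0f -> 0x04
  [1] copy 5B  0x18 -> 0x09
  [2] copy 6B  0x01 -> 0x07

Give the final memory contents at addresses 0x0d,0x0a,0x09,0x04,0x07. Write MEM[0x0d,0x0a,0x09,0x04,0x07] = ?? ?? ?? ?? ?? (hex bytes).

MEM[0x0d,0x0a,0x09,0x04,0x07] = e4 b1 c3 b1 7b

  after D0: wrote 7B at 0x04 = b1ce7560aeeedc
  after D1: wrote 5B at 0x09 = 4925e2c8e4
  after D2: wrote 6B at 0x07 = 7b15c3b1ce75
query mem[0x0d]=0xe4, mem[0x0a]=0xb1, mem[0x09]=0xc3, mem[0x04]=0xb1, mem[0x07]=0x7b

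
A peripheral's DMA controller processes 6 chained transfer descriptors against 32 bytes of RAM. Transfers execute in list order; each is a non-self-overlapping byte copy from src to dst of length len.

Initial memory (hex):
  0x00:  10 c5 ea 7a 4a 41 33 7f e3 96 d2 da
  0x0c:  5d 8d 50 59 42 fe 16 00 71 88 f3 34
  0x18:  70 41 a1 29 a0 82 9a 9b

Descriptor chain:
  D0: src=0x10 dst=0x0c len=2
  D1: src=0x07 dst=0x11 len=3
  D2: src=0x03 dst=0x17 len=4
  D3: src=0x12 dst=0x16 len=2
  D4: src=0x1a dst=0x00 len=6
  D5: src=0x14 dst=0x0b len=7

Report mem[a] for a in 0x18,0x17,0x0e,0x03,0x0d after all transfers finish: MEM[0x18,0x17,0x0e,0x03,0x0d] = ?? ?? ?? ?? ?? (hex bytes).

  after D0: wrote 2B at 0x0c = 42fe
  after D1: wrote 3B at 0x11 = 7fe396
  after D2: wrote 4B at 0x17 = 7a4a4133
  after D3: wrote 2B at 0x16 = e396
  after D4: wrote 6B at 0x00 = 3329a0829a9b
  after D5: wrote 7B at 0x0b = 7188e3964a4133
query mem[0x18]=0x4a, mem[0x17]=0x96, mem[0x0e]=0x96, mem[0x03]=0x82, mem[0x0d]=0xe3

MEM[0x18,0x17,0x0e,0x03,0x0d] = 4a 96 96 82 e3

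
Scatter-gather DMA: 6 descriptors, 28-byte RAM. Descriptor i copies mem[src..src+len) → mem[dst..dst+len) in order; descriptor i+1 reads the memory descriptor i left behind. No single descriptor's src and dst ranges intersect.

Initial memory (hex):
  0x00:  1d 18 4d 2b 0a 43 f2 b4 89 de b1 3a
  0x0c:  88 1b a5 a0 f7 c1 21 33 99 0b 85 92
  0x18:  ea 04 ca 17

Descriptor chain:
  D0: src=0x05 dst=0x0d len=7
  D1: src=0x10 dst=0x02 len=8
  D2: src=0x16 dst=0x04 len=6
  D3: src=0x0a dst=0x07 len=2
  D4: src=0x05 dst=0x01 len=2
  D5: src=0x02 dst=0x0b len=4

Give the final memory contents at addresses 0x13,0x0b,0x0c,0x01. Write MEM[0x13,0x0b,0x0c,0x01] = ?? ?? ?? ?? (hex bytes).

MEM[0x13,0x0b,0x0c,0x01] = 3a ea de 92

D0: mem[0x0d..0x13] <- [43 f2 b4 89 de b1 3a]
D1: mem[0x02..0x09] <- [89 de b1 3a 99 0b 85 92]
D2: mem[0x04..0x09] <- [85 92 ea 04 ca 17]
D3: mem[0x07..0x08] <- [b1 3a]
D4: mem[0x01..0x02] <- [92 ea]
D5: mem[0x0b..0x0e] <- [ea de 85 92]
query mem[0x13]=0x3a, mem[0x0b]=0xea, mem[0x0c]=0xde, mem[0x01]=0x92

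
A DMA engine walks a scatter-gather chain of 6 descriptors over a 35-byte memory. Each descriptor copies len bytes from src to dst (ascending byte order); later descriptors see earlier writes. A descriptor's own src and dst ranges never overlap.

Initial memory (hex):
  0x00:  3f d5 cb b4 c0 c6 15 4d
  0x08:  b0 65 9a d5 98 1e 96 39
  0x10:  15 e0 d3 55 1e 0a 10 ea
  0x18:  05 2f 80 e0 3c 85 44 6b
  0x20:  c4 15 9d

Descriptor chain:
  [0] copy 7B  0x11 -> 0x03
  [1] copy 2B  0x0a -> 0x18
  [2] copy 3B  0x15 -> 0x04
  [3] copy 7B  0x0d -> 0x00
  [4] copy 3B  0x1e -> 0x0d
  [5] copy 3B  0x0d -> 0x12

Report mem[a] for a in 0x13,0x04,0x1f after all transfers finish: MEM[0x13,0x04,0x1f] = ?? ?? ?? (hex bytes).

D0: mem[0x03..0x09] <- [e0 d3 55 1e 0a 10 ea]
D1: mem[0x18..0x19] <- [9a d5]
D2: mem[0x04..0x06] <- [0a 10 ea]
D3: mem[0x00..0x06] <- [1e 96 39 15 e0 d3 55]
D4: mem[0x0d..0x0f] <- [44 6b c4]
D5: mem[0x12..0x14] <- [44 6b c4]
query mem[0x13]=0x6b, mem[0x04]=0xe0, mem[0x1f]=0x6b

MEM[0x13,0x04,0x1f] = 6b e0 6b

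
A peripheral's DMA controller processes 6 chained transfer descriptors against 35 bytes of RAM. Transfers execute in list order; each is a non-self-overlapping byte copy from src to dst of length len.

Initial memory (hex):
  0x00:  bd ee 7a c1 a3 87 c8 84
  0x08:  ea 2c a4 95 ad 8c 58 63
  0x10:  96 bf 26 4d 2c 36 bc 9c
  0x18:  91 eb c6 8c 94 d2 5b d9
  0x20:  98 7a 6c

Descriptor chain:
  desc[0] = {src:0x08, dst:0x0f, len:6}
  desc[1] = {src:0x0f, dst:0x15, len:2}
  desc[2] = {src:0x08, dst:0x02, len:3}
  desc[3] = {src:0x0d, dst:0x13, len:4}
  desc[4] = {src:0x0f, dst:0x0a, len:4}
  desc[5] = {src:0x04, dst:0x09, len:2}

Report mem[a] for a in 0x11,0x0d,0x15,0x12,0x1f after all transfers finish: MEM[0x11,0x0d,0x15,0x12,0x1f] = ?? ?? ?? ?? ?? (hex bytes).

MEM[0x11,0x0d,0x15,0x12,0x1f] = a4 95 ea 95 d9

#0 dst[0x0f+6] := {0xea,0x2c,0xa4,0x95,0xad,0x8c}
#1 dst[0x15+2] := {0xea,0x2c}
#2 dst[0x02+3] := {0xea,0x2c,0xa4}
#3 dst[0x13+4] := {0x8c,0x58,0xea,0x2c}
#4 dst[0x0a+4] := {0xea,0x2c,0xa4,0x95}
#5 dst[0x09+2] := {0xa4,0x87}
query mem[0x11]=0xa4, mem[0x0d]=0x95, mem[0x15]=0xea, mem[0x12]=0x95, mem[0x1f]=0xd9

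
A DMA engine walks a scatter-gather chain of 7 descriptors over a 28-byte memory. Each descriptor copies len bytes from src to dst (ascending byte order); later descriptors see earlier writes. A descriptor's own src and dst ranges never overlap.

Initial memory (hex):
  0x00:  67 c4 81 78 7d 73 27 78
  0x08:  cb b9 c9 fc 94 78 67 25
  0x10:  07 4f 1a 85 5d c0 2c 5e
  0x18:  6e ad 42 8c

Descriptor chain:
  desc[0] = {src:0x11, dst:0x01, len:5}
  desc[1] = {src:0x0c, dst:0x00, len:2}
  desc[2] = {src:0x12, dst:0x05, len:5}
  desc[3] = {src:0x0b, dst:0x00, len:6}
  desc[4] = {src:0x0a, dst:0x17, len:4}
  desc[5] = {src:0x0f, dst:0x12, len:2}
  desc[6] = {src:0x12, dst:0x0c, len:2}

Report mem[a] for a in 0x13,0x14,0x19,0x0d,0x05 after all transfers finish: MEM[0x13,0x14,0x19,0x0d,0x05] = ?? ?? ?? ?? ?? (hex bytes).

D0: mem[0x01..0x05] <- [4f 1a 85 5d c0]
D1: mem[0x00..0x01] <- [94 78]
D2: mem[0x05..0x09] <- [1a 85 5d c0 2c]
D3: mem[0x00..0x05] <- [fc 94 78 67 25 07]
D4: mem[0x17..0x1a] <- [c9 fc 94 78]
D5: mem[0x12..0x13] <- [25 07]
D6: mem[0x0c..0x0d] <- [25 07]
query mem[0x13]=0x07, mem[0x14]=0x5d, mem[0x19]=0x94, mem[0x0d]=0x07, mem[0x05]=0x07

MEM[0x13,0x14,0x19,0x0d,0x05] = 07 5d 94 07 07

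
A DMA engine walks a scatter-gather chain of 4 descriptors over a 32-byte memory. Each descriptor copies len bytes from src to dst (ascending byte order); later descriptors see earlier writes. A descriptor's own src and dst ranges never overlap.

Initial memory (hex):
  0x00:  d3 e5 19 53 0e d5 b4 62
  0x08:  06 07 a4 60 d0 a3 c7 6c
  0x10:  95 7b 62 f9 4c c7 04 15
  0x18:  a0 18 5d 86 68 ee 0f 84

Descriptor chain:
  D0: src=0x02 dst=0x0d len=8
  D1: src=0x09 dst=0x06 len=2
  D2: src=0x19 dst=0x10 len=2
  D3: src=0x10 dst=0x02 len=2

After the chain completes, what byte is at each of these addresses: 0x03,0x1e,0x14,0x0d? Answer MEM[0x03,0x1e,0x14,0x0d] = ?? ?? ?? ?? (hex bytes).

  after D0: wrote 8B at 0x0d = 19530ed5b4620607
  after D1: wrote 2B at 0x06 = 07a4
  after D2: wrote 2B at 0x10 = 185d
  after D3: wrote 2B at 0x02 = 185d
query mem[0x03]=0x5d, mem[0x1e]=0x0f, mem[0x14]=0x07, mem[0x0d]=0x19

MEM[0x03,0x1e,0x14,0x0d] = 5d 0f 07 19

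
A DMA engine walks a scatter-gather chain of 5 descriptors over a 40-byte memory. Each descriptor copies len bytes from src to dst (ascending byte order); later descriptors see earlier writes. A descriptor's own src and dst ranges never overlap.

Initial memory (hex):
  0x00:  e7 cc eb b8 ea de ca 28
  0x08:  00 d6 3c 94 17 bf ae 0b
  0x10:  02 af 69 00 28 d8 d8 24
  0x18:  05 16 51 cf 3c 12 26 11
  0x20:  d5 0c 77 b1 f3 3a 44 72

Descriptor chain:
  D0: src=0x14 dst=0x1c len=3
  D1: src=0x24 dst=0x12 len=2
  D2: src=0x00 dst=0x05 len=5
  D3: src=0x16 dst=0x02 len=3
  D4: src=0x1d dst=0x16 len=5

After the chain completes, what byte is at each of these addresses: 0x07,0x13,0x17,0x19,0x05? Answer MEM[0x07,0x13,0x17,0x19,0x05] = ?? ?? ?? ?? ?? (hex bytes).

D0: mem[0x1c..0x1e] <- [28 d8 d8]
D1: mem[0x12..0x13] <- [f3 3a]
D2: mem[0x05..0x09] <- [e7 cc eb b8 ea]
D3: mem[0x02..0x04] <- [d8 24 05]
D4: mem[0x16..0x1a] <- [d8 d8 11 d5 0c]
query mem[0x07]=0xeb, mem[0x13]=0x3a, mem[0x17]=0xd8, mem[0x19]=0xd5, mem[0x05]=0xe7

MEM[0x07,0x13,0x17,0x19,0x05] = eb 3a d8 d5 e7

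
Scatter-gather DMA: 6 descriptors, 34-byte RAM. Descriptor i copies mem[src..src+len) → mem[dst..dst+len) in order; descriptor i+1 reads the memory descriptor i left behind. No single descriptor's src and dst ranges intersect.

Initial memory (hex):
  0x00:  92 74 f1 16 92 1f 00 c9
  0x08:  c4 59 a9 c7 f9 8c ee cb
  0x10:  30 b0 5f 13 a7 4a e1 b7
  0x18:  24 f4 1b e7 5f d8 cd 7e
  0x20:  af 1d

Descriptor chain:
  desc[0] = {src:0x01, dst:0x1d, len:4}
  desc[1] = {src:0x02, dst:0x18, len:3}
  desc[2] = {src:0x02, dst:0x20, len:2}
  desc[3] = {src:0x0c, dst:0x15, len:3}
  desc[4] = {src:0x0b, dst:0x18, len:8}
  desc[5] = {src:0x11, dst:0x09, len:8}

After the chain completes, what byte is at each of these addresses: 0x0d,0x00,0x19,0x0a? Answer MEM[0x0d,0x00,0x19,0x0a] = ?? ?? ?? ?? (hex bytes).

MEM[0x0d,0x00,0x19,0x0a] = f9 92 f9 5f

#0 dst[0x1d+4] := {0x74,0xf1,0x16,0x92}
#1 dst[0x18+3] := {0xf1,0x16,0x92}
#2 dst[0x20+2] := {0xf1,0x16}
#3 dst[0x15+3] := {0xf9,0x8c,0xee}
#4 dst[0x18+8] := {0xc7,0xf9,0x8c,0xee,0xcb,0x30,0xb0,0x5f}
#5 dst[0x09+8] := {0xb0,0x5f,0x13,0xa7,0xf9,0x8c,0xee,0xc7}
query mem[0x0d]=0xf9, mem[0x00]=0x92, mem[0x19]=0xf9, mem[0x0a]=0x5f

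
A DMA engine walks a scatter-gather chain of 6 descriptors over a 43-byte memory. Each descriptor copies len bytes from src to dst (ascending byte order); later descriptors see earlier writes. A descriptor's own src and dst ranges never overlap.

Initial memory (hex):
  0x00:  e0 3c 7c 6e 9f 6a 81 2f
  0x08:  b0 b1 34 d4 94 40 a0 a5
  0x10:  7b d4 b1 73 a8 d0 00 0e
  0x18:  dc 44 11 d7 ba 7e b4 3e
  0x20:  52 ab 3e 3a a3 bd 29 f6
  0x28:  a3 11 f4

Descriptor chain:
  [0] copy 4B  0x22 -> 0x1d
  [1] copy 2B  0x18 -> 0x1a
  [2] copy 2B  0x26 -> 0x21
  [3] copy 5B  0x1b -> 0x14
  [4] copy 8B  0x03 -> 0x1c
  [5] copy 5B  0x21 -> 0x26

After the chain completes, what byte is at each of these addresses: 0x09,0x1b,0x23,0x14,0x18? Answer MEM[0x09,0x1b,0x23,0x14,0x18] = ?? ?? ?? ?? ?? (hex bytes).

  after D0: wrote 4B at 0x1d = 3e3aa3bd
  after D1: wrote 2B at 0x1a = dc44
  after D2: wrote 2B at 0x21 = 29f6
  after D3: wrote 5B at 0x14 = 44ba3e3aa3
  after D4: wrote 8B at 0x1c = 6e9f6a812fb0b134
  after D5: wrote 5B at 0x26 = b0b134a3bd
query mem[0x09]=0xb1, mem[0x1b]=0x44, mem[0x23]=0x34, mem[0x14]=0x44, mem[0x18]=0xa3

MEM[0x09,0x1b,0x23,0x14,0x18] = b1 44 34 44 a3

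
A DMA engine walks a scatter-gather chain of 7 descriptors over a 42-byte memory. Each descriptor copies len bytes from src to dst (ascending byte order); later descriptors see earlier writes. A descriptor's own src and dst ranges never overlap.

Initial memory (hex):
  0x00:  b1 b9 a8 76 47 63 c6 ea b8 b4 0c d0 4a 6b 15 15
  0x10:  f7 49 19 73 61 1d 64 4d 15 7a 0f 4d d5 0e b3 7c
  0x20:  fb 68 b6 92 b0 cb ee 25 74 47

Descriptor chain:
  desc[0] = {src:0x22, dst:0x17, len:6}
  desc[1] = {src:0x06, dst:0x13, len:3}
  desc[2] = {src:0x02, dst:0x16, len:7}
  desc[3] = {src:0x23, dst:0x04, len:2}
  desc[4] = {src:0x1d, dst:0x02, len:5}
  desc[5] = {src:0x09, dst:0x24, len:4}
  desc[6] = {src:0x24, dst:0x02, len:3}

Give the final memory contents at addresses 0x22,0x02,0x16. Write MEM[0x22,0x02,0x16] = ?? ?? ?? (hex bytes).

  after D0: wrote 6B at 0x17 = b692b0cbee25
  after D1: wrote 3B at 0x13 = c6eab8
  after D2: wrote 7B at 0x16 = a8764763c6eab8
  after D3: wrote 2B at 0x04 = 92b0
  after D4: wrote 5B at 0x02 = 0eb37cfb68
  after D5: wrote 4B at 0x24 = b40cd04a
  after D6: wrote 3B at 0x02 = b40cd0
query mem[0x22]=0xb6, mem[0x02]=0xb4, mem[0x16]=0xa8

MEM[0x22,0x02,0x16] = b6 b4 a8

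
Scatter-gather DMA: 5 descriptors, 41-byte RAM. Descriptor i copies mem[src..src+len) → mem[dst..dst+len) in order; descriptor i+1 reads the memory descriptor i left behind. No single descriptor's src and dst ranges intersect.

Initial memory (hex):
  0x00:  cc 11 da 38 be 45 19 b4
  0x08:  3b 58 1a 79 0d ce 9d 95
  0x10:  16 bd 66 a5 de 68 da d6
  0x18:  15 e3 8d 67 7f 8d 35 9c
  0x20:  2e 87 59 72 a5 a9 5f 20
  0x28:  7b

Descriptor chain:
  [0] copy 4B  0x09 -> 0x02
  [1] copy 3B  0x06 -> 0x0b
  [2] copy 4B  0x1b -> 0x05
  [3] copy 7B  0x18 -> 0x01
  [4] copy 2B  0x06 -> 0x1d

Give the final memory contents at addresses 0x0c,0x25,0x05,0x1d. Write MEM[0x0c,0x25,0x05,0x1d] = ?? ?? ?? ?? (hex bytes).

D0: mem[0x02..0x05] <- [58 1a 79 0d]
D1: mem[0x0b..0x0d] <- [19 b4 3b]
D2: mem[0x05..0x08] <- [67 7f 8d 35]
D3: mem[0x01..0x07] <- [15 e3 8d 67 7f 8d 35]
D4: mem[0x1d..0x1e] <- [8d 35]
query mem[0x0c]=0xb4, mem[0x25]=0xa9, mem[0x05]=0x7f, mem[0x1d]=0x8d

MEM[0x0c,0x25,0x05,0x1d] = b4 a9 7f 8d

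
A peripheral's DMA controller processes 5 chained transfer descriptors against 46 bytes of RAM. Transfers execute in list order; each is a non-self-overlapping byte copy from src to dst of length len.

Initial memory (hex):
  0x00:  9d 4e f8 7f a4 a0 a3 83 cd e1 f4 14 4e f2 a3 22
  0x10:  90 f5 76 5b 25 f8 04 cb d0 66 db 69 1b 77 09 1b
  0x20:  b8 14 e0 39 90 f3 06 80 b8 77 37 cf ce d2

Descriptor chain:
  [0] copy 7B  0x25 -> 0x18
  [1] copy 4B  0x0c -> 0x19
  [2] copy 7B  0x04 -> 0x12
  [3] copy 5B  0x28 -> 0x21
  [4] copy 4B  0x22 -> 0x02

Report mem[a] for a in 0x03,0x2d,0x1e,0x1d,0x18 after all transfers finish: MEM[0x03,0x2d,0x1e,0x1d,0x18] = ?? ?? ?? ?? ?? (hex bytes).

  after D0: wrote 7B at 0x18 = f30680b87737cf
  after D1: wrote 4B at 0x19 = 4ef2a322
  after D2: wrote 7B at 0x12 = a4a0a383cde1f4
  after D3: wrote 5B at 0x21 = b87737cfce
  after D4: wrote 4B at 0x02 = 7737cfce
query mem[0x03]=0x37, mem[0x2d]=0xd2, mem[0x1e]=0xcf, mem[0x1d]=0x37, mem[0x18]=0xf4

MEM[0x03,0x2d,0x1e,0x1d,0x18] = 37 d2 cf 37 f4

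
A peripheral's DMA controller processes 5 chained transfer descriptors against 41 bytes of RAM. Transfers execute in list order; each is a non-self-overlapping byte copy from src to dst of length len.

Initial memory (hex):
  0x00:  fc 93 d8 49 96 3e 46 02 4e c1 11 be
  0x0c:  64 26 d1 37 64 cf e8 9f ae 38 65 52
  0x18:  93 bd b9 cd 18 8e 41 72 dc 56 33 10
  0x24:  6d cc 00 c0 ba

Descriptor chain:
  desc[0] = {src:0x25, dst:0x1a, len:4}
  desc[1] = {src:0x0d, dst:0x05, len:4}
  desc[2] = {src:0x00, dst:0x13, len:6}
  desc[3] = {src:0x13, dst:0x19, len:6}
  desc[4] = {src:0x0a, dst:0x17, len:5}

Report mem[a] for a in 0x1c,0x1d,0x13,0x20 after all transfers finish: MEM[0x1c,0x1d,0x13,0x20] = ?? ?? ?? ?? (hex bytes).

MEM[0x1c,0x1d,0x13,0x20] = 49 96 fc dc

#0 dst[0x1a+4] := {0xcc,0x00,0xc0,0xba}
#1 dst[0x05+4] := {0x26,0xd1,0x37,0x64}
#2 dst[0x13+6] := {0xfc,0x93,0xd8,0x49,0x96,0x26}
#3 dst[0x19+6] := {0xfc,0x93,0xd8,0x49,0x96,0x26}
#4 dst[0x17+5] := {0x11,0xbe,0x64,0x26,0xd1}
query mem[0x1c]=0x49, mem[0x1d]=0x96, mem[0x13]=0xfc, mem[0x20]=0xdc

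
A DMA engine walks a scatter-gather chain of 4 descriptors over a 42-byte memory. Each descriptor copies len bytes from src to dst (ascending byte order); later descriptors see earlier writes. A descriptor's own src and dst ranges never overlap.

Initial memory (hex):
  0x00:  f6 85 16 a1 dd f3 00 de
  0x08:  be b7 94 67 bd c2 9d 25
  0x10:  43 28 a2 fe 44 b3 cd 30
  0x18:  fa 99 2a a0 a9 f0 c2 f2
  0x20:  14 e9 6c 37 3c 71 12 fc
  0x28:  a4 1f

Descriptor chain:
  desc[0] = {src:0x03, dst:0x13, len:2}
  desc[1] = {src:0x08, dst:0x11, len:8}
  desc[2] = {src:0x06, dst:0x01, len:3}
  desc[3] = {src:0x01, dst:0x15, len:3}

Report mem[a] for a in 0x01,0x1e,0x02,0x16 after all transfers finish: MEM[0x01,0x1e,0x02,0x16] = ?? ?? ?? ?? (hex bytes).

D0: mem[0x13..0x14] <- [a1 dd]
D1: mem[0x11..0x18] <- [be b7 94 67 bd c2 9d 25]
D2: mem[0x01..0x03] <- [00 de be]
D3: mem[0x15..0x17] <- [00 de be]
query mem[0x01]=0x00, mem[0x1e]=0xc2, mem[0x02]=0xde, mem[0x16]=0xde

MEM[0x01,0x1e,0x02,0x16] = 00 c2 de de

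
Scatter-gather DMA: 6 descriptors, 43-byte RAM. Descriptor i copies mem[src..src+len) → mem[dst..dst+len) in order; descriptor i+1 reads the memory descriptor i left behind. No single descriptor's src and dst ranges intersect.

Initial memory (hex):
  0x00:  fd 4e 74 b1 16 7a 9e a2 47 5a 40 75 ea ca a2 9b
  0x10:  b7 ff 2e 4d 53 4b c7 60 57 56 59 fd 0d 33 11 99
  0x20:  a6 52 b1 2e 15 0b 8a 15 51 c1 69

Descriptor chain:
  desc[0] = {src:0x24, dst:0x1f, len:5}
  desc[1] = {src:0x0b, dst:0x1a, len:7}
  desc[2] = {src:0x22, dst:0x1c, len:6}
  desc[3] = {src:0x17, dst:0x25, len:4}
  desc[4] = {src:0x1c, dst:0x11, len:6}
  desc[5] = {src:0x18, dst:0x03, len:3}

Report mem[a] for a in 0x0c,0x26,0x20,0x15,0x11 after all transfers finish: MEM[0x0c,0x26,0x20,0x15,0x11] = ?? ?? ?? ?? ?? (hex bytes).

[0] 0x24->0x1f len=5 : 15 0b 8a 15 51
[1] 0x0b->0x1a len=7 : 75 ea ca a2 9b b7 ff
[2] 0x22->0x1c len=6 : 15 51 15 0b 8a 15
[3] 0x17->0x25 len=4 : 60 57 56 75
[4] 0x1c->0x11 len=6 : 15 51 15 0b 8a 15
[5] 0x18->0x03 len=3 : 57 56 75
query mem[0x0c]=0xea, mem[0x26]=0x57, mem[0x20]=0x8a, mem[0x15]=0x8a, mem[0x11]=0x15

MEM[0x0c,0x26,0x20,0x15,0x11] = ea 57 8a 8a 15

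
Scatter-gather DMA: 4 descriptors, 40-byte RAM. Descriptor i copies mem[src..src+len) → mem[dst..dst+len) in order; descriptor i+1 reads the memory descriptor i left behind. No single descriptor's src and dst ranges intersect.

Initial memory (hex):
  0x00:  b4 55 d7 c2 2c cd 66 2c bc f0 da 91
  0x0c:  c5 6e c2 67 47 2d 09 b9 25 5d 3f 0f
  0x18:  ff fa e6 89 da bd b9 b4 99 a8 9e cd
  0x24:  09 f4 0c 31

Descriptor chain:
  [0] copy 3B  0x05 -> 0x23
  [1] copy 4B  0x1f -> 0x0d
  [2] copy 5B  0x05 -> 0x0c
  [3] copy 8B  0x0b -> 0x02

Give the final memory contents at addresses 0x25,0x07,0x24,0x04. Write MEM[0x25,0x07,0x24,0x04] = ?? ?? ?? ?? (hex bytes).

#0 dst[0x23+3] := {0xcd,0x66,0x2c}
#1 dst[0x0d+4] := {0xb4,0x99,0xa8,0x9e}
#2 dst[0x0c+5] := {0xcd,0x66,0x2c,0xbc,0xf0}
#3 dst[0x02+8] := {0x91,0xcd,0x66,0x2c,0xbc,0xf0,0x2d,0x09}
query mem[0x25]=0x2c, mem[0x07]=0xf0, mem[0x24]=0x66, mem[0x04]=0x66

MEM[0x25,0x07,0x24,0x04] = 2c f0 66 66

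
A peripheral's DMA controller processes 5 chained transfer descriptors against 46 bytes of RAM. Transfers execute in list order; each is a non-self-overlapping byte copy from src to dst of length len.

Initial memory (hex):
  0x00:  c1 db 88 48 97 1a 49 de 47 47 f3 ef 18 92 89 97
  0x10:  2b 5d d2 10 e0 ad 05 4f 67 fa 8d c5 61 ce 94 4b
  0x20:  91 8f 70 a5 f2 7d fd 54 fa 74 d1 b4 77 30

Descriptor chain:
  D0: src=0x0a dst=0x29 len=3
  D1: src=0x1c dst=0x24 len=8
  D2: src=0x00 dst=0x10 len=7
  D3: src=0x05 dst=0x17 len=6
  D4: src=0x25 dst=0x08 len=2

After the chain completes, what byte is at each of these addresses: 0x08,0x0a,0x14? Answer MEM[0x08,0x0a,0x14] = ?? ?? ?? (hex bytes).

MEM[0x08,0x0a,0x14] = ce f3 97

D0: mem[0x29..0x2b] <- [f3 ef 18]
D1: mem[0x24..0x2b] <- [61 ce 94 4b 91 8f 70 a5]
D2: mem[0x10..0x16] <- [c1 db 88 48 97 1a 49]
D3: mem[0x17..0x1c] <- [1a 49 de 47 47 f3]
D4: mem[0x08..0x09] <- [ce 94]
query mem[0x08]=0xce, mem[0x0a]=0xf3, mem[0x14]=0x97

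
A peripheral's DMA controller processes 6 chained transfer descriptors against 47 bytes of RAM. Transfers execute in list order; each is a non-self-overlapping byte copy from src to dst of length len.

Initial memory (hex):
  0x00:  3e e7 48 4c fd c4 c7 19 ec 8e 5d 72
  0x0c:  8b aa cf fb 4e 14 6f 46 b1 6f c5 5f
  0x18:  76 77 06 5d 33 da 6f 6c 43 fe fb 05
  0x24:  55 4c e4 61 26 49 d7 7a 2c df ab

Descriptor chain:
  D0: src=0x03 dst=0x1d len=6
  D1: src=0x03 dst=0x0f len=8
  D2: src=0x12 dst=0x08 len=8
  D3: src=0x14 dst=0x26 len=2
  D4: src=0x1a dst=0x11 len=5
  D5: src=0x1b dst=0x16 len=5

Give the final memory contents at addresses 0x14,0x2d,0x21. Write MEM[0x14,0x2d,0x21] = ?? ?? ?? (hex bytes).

MEM[0x14,0x2d,0x21] = 4c df 19

[0] 0x03->0x1d len=6 : 4c fd c4 c7 19 ec
[1] 0x03->0x0f len=8 : 4c fd c4 c7 19 ec 8e 5d
[2] 0x12->0x08 len=8 : c7 19 ec 8e 5d 5f 76 77
[3] 0x14->0x26 len=2 : ec 8e
[4] 0x1a->0x11 len=5 : 06 5d 33 4c fd
[5] 0x1b->0x16 len=5 : 5d 33 4c fd c4
query mem[0x14]=0x4c, mem[0x2d]=0xdf, mem[0x21]=0x19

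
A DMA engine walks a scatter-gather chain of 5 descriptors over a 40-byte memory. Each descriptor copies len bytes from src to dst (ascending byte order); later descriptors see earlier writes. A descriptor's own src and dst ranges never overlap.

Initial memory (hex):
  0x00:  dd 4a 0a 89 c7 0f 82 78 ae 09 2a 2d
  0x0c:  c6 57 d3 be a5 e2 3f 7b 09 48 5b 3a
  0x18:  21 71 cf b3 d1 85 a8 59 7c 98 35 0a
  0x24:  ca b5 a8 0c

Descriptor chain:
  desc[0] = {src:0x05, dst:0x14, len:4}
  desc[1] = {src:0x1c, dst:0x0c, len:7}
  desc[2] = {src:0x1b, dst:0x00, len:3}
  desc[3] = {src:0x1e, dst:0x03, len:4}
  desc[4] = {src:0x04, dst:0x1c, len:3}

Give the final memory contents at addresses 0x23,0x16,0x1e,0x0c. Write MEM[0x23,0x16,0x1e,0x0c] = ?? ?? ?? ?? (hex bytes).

  after D0: wrote 4B at 0x14 = 0f8278ae
  after D1: wrote 7B at 0x0c = d185a8597c9835
  after D2: wrote 3B at 0x00 = b3d185
  after D3: wrote 4B at 0x03 = a8597c98
  after D4: wrote 3B at 0x1c = 597c98
query mem[0x23]=0x0a, mem[0x16]=0x78, mem[0x1e]=0x98, mem[0x0c]=0xd1

MEM[0x23,0x16,0x1e,0x0c] = 0a 78 98 d1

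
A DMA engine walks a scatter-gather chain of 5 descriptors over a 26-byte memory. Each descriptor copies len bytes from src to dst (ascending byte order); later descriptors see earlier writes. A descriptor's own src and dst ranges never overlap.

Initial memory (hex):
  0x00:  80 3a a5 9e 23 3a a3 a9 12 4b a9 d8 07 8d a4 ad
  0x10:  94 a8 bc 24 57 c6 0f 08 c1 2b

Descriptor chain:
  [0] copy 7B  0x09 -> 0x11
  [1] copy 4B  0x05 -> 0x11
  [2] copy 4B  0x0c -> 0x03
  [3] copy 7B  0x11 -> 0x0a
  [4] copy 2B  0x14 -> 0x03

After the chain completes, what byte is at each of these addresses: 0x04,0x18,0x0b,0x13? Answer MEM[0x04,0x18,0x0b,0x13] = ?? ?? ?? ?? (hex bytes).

#0 dst[0x11+7] := {0x4b,0xa9,0xd8,0x07,0x8d,0xa4,0xad}
#1 dst[0x11+4] := {0x3a,0xa3,0xa9,0x12}
#2 dst[0x03+4] := {0x07,0x8d,0xa4,0xad}
#3 dst[0x0a+7] := {0x3a,0xa3,0xa9,0x12,0x8d,0xa4,0xad}
#4 dst[0x03+2] := {0x12,0x8d}
query mem[0x04]=0x8d, mem[0x18]=0xc1, mem[0x0b]=0xa3, mem[0x13]=0xa9

MEM[0x04,0x18,0x0b,0x13] = 8d c1 a3 a9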